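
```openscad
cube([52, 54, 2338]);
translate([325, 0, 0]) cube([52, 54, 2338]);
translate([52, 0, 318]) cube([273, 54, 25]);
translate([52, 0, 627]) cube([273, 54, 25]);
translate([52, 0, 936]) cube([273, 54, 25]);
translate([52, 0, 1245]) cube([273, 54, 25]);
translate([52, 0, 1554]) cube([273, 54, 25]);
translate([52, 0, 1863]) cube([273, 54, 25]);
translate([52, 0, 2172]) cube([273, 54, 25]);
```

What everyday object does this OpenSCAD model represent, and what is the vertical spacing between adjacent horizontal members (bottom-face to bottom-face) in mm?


A ladder. The rung spacing is 309 mm.

Two tall 52×54 posts with 7 short bars between them — a ladder. Adjacent rungs sit at z = 318 and z = 627, so the spacing is 627 − 318 = 309 mm.


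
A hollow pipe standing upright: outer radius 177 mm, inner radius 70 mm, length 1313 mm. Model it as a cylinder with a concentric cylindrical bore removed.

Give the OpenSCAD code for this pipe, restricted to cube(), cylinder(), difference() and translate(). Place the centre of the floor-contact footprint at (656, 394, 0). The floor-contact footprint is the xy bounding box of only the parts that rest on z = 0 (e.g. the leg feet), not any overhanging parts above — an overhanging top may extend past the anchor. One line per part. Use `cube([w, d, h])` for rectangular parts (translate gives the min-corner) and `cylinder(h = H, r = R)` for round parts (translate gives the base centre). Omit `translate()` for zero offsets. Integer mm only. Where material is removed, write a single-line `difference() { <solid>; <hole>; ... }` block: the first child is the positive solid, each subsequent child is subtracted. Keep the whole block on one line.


difference() { translate([656, 394, 0]) cylinder(h = 1313, r = 177); translate([656, 394, 0]) cylinder(h = 1313, r = 70); }


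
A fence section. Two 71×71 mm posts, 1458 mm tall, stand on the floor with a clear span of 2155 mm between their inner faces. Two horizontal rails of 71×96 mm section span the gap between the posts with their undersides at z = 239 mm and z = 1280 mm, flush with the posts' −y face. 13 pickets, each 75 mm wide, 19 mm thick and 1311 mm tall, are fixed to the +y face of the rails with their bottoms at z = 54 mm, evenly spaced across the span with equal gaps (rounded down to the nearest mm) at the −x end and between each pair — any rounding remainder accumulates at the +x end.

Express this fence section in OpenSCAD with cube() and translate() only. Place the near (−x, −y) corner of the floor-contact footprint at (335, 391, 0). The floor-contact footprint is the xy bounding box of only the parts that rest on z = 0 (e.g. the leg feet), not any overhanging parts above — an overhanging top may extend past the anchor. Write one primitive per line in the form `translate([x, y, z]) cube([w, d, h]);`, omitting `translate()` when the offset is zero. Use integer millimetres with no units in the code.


translate([335, 391, 0]) cube([71, 71, 1458]);
translate([2561, 391, 0]) cube([71, 71, 1458]);
translate([406, 391, 239]) cube([2155, 71, 96]);
translate([406, 391, 1280]) cube([2155, 71, 96]);
translate([490, 462, 54]) cube([75, 19, 1311]);
translate([649, 462, 54]) cube([75, 19, 1311]);
translate([808, 462, 54]) cube([75, 19, 1311]);
translate([967, 462, 54]) cube([75, 19, 1311]);
translate([1126, 462, 54]) cube([75, 19, 1311]);
translate([1285, 462, 54]) cube([75, 19, 1311]);
translate([1444, 462, 54]) cube([75, 19, 1311]);
translate([1603, 462, 54]) cube([75, 19, 1311]);
translate([1762, 462, 54]) cube([75, 19, 1311]);
translate([1921, 462, 54]) cube([75, 19, 1311]);
translate([2080, 462, 54]) cube([75, 19, 1311]);
translate([2239, 462, 54]) cube([75, 19, 1311]);
translate([2398, 462, 54]) cube([75, 19, 1311]);


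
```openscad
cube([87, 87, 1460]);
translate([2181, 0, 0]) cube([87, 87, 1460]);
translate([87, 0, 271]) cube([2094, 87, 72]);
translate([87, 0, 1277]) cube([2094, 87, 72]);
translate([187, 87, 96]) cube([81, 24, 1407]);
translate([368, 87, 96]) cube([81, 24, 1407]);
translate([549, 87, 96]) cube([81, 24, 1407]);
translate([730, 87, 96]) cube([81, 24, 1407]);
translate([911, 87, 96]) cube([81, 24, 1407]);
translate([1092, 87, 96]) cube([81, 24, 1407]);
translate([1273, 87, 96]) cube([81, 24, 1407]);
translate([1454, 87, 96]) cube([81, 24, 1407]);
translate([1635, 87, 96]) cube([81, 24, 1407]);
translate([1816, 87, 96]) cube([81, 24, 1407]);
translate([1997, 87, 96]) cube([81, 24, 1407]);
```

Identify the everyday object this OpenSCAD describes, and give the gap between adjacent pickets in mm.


A fence section. The picket gap is 100 mm.

Two posts, two rails, 11 pickets — a fence section. Span 2094 mm holds 11 pickets of 81 mm with 12 equal gaps: ⌊(2094 − 11·81) / 12⌋ = 100 mm.


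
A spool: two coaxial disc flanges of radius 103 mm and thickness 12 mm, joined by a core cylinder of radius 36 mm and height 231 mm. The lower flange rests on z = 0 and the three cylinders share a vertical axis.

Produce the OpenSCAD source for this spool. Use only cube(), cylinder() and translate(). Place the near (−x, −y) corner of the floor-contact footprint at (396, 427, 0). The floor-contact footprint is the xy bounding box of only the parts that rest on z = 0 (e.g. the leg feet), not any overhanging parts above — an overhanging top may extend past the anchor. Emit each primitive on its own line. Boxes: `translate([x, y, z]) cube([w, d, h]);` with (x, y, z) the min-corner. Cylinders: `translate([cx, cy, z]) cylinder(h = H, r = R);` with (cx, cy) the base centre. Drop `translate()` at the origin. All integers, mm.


translate([499, 530, 0]) cylinder(h = 12, r = 103);
translate([499, 530, 12]) cylinder(h = 231, r = 36);
translate([499, 530, 243]) cylinder(h = 12, r = 103);


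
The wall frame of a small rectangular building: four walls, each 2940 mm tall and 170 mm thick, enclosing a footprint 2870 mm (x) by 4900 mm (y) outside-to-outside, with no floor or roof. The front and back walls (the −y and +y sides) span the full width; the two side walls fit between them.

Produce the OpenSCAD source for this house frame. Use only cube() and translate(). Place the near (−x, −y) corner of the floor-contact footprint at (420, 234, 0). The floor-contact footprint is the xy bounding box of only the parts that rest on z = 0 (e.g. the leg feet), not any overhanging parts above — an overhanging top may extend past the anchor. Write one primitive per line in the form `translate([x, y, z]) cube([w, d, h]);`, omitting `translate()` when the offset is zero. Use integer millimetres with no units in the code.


translate([420, 234, 0]) cube([2870, 170, 2940]);
translate([420, 4964, 0]) cube([2870, 170, 2940]);
translate([420, 404, 0]) cube([170, 4560, 2940]);
translate([3120, 404, 0]) cube([170, 4560, 2940]);


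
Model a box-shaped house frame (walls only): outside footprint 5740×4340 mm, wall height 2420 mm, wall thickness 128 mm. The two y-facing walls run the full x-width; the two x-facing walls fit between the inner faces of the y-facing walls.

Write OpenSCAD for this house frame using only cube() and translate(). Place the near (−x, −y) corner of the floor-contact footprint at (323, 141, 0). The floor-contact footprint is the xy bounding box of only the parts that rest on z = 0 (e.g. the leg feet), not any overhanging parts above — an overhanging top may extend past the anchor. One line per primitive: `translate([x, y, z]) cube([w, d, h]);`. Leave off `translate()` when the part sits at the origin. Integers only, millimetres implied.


translate([323, 141, 0]) cube([5740, 128, 2420]);
translate([323, 4353, 0]) cube([5740, 128, 2420]);
translate([323, 269, 0]) cube([128, 4084, 2420]);
translate([5935, 269, 0]) cube([128, 4084, 2420]);


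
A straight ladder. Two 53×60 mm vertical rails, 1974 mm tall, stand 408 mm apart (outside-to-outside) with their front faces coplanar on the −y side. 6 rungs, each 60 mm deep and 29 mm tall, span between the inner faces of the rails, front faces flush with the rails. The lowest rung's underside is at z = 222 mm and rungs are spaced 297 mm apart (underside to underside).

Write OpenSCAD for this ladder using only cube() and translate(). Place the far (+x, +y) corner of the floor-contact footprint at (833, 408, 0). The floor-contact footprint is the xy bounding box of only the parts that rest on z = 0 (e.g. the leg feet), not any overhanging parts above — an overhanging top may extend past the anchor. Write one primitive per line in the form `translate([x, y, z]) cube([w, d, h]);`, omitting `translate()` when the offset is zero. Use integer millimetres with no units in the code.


// rung span = 408 - 2*53 = 302
// rung[k] z = 222 + k*297
translate([425, 348, 0]) cube([53, 60, 1974]);
translate([780, 348, 0]) cube([53, 60, 1974]);
translate([478, 348, 222]) cube([302, 60, 29]);
translate([478, 348, 519]) cube([302, 60, 29]);
translate([478, 348, 816]) cube([302, 60, 29]);
translate([478, 348, 1113]) cube([302, 60, 29]);
translate([478, 348, 1410]) cube([302, 60, 29]);
translate([478, 348, 1707]) cube([302, 60, 29]);


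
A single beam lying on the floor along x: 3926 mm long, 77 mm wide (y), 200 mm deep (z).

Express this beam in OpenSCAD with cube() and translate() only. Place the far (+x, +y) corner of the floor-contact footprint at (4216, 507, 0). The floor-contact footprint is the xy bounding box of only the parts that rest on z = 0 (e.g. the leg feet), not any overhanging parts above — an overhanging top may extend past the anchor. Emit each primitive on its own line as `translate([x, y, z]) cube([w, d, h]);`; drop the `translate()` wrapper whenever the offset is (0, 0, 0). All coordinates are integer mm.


translate([290, 430, 0]) cube([3926, 77, 200]);


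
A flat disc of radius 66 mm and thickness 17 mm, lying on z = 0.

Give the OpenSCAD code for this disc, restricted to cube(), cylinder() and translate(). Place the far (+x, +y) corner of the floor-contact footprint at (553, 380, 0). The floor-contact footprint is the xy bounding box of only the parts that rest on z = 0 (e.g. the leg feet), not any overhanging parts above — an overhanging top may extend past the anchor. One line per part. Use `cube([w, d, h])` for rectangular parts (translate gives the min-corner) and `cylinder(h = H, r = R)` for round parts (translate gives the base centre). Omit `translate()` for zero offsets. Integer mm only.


translate([487, 314, 0]) cylinder(h = 17, r = 66);


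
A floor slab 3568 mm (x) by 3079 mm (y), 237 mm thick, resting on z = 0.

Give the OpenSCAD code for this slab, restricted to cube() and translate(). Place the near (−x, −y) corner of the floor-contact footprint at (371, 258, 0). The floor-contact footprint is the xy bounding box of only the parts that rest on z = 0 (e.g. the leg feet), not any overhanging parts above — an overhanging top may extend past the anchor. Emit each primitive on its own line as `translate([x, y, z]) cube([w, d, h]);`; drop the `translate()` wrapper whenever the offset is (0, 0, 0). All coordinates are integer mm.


translate([371, 258, 0]) cube([3568, 3079, 237]);


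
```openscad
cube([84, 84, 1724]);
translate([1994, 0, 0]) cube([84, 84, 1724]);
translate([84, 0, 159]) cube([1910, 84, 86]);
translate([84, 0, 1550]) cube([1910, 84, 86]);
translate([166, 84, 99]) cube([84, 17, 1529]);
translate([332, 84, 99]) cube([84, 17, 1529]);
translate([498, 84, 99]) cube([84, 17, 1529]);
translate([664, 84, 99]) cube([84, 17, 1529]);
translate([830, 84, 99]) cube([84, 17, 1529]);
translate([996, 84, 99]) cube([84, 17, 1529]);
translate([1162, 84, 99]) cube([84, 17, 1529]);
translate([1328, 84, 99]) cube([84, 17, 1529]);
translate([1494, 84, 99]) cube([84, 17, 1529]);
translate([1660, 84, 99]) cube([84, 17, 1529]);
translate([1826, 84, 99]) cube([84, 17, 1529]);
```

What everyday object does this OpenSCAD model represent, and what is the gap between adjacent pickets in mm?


A fence section. The picket gap is 82 mm.

Two posts, two rails, 11 pickets — a fence section. Span 1910 mm holds 11 pickets of 84 mm with 12 equal gaps: ⌊(1910 − 11·84) / 12⌋ = 82 mm.


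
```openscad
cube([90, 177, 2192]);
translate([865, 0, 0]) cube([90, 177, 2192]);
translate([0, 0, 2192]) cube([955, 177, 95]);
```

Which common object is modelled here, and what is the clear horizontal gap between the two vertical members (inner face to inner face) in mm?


A door frame. The clear opening width is 775 mm.

Two 2192 mm tall posts with a header on top — a door frame. The left jamb is 90 mm wide at x = 0; the right jamb starts at x = 865. The clear opening is 865 − 90 = 775 mm.


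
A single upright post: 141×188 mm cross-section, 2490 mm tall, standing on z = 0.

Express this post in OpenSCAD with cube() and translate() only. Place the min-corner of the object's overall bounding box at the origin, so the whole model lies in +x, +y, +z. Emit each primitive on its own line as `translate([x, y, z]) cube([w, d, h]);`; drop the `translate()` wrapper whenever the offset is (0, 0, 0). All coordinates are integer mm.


cube([141, 188, 2490]);


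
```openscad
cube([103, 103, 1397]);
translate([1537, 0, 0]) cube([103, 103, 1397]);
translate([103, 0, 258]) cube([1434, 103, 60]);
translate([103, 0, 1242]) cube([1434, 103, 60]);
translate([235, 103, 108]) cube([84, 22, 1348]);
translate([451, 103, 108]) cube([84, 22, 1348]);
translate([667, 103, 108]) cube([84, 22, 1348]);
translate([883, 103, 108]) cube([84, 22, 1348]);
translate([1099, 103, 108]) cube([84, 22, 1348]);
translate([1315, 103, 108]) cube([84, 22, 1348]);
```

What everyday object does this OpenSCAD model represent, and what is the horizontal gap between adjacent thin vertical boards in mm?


A fence section. The picket gap is 132 mm.

Two posts, two rails, 6 pickets — a fence section. Span 1434 mm holds 6 pickets of 84 mm with 7 equal gaps: ⌊(1434 − 6·84) / 7⌋ = 132 mm.


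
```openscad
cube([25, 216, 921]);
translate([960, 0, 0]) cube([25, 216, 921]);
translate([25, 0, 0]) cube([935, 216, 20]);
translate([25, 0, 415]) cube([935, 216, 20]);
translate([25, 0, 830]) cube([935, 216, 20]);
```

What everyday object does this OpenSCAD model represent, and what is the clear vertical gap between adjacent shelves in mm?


A bookshelf. The clear shelf gap is 395 mm.

Two tall side panels with 3 horizontal boards between them — a bookshelf. The first two shelf undersides are at z = 0 and z = 415; with shelf thickness 20, the clear gap is 415 − 0 − 20 = 395 mm.


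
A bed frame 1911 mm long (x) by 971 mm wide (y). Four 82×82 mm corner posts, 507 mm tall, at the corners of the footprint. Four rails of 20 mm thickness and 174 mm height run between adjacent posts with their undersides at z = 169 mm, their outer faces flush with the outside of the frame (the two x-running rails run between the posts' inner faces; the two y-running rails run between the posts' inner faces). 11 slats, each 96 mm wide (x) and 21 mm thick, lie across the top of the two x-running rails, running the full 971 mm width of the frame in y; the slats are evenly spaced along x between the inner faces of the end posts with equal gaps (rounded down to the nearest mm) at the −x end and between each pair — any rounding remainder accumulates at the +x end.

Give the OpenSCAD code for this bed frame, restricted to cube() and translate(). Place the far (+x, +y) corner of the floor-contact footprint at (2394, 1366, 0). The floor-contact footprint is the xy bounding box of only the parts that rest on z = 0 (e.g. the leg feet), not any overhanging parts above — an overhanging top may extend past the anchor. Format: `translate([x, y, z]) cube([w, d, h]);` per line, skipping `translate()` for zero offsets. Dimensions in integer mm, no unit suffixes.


// slat z = rail_z + rail_h = 169 + 174 = 343
// slat gap = ⌊(1747 − 11·96) / 12⌋ = 57
translate([483, 395, 0]) cube([82, 82, 507]);
translate([483, 1284, 0]) cube([82, 82, 507]);
translate([2312, 395, 0]) cube([82, 82, 507]);
translate([2312, 1284, 0]) cube([82, 82, 507]);
translate([565, 395, 169]) cube([1747, 20, 174]);
translate([565, 1346, 169]) cube([1747, 20, 174]);
translate([483, 477, 169]) cube([20, 807, 174]);
translate([2374, 477, 169]) cube([20, 807, 174]);
translate([622, 395, 343]) cube([96, 971, 21]);
translate([775, 395, 343]) cube([96, 971, 21]);
translate([928, 395, 343]) cube([96, 971, 21]);
translate([1081, 395, 343]) cube([96, 971, 21]);
translate([1234, 395, 343]) cube([96, 971, 21]);
translate([1387, 395, 343]) cube([96, 971, 21]);
translate([1540, 395, 343]) cube([96, 971, 21]);
translate([1693, 395, 343]) cube([96, 971, 21]);
translate([1846, 395, 343]) cube([96, 971, 21]);
translate([1999, 395, 343]) cube([96, 971, 21]);
translate([2152, 395, 343]) cube([96, 971, 21]);


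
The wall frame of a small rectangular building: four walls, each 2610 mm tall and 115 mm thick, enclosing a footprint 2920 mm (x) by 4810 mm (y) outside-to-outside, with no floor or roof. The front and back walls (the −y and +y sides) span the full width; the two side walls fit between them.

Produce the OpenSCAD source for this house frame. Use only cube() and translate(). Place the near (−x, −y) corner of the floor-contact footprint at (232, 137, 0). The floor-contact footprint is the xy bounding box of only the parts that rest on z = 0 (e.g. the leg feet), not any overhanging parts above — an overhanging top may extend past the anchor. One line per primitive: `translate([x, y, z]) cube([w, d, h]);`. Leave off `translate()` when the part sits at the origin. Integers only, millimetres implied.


translate([232, 137, 0]) cube([2920, 115, 2610]);
translate([232, 4832, 0]) cube([2920, 115, 2610]);
translate([232, 252, 0]) cube([115, 4580, 2610]);
translate([3037, 252, 0]) cube([115, 4580, 2610]);


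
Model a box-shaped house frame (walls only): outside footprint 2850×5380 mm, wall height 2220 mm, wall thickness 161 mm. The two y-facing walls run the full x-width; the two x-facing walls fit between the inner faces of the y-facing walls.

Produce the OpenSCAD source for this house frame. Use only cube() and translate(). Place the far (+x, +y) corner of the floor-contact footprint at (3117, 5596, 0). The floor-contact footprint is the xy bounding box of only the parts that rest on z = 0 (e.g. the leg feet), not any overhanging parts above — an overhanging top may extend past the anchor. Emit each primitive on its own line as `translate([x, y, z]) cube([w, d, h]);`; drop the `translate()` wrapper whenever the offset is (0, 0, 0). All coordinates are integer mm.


translate([267, 216, 0]) cube([2850, 161, 2220]);
translate([267, 5435, 0]) cube([2850, 161, 2220]);
translate([267, 377, 0]) cube([161, 5058, 2220]);
translate([2956, 377, 0]) cube([161, 5058, 2220]);


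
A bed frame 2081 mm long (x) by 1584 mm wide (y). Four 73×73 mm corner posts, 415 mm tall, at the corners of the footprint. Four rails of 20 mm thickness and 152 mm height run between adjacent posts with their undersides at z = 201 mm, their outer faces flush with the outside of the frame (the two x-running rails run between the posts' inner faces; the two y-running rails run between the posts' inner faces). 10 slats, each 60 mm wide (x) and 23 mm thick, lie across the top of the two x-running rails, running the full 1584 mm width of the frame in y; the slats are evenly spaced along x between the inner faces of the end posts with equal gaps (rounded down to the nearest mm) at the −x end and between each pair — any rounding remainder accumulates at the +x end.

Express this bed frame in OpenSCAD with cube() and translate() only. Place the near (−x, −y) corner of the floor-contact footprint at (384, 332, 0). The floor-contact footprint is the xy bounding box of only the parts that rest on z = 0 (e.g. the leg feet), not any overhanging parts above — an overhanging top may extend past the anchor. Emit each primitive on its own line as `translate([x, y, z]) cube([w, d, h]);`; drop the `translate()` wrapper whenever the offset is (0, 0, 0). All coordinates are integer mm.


// slat z = rail_z + rail_h = 201 + 152 = 353
// slat gap = ⌊(1935 − 10·60) / 11⌋ = 121
translate([384, 332, 0]) cube([73, 73, 415]);
translate([384, 1843, 0]) cube([73, 73, 415]);
translate([2392, 332, 0]) cube([73, 73, 415]);
translate([2392, 1843, 0]) cube([73, 73, 415]);
translate([457, 332, 201]) cube([1935, 20, 152]);
translate([457, 1896, 201]) cube([1935, 20, 152]);
translate([384, 405, 201]) cube([20, 1438, 152]);
translate([2445, 405, 201]) cube([20, 1438, 152]);
translate([578, 332, 353]) cube([60, 1584, 23]);
translate([759, 332, 353]) cube([60, 1584, 23]);
translate([940, 332, 353]) cube([60, 1584, 23]);
translate([1121, 332, 353]) cube([60, 1584, 23]);
translate([1302, 332, 353]) cube([60, 1584, 23]);
translate([1483, 332, 353]) cube([60, 1584, 23]);
translate([1664, 332, 353]) cube([60, 1584, 23]);
translate([1845, 332, 353]) cube([60, 1584, 23]);
translate([2026, 332, 353]) cube([60, 1584, 23]);
translate([2207, 332, 353]) cube([60, 1584, 23]);


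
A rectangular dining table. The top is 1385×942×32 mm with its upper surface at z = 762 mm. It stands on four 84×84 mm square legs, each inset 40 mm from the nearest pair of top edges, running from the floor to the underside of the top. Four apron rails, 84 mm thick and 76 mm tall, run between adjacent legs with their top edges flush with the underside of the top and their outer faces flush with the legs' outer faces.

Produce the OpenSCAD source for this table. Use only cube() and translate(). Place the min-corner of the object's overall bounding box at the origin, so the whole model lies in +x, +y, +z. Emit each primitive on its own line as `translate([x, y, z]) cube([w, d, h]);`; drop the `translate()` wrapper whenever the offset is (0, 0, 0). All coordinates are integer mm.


translate([0, 0, 730]) cube([1385, 942, 32]);
translate([40, 40, 0]) cube([84, 84, 730]);
translate([1261, 40, 0]) cube([84, 84, 730]);
translate([40, 818, 0]) cube([84, 84, 730]);
translate([1261, 818, 0]) cube([84, 84, 730]);
translate([124, 40, 654]) cube([1137, 84, 76]);
translate([124, 818, 654]) cube([1137, 84, 76]);
translate([40, 124, 654]) cube([84, 694, 76]);
translate([1261, 124, 654]) cube([84, 694, 76]);


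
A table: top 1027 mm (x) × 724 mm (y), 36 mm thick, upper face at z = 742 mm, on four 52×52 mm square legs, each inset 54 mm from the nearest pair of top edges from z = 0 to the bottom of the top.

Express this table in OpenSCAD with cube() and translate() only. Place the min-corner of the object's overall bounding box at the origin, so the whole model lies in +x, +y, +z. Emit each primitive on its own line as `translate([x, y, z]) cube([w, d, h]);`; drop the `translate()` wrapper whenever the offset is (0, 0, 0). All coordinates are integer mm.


translate([0, 0, 706]) cube([1027, 724, 36]);
translate([54, 54, 0]) cube([52, 52, 706]);
translate([921, 54, 0]) cube([52, 52, 706]);
translate([54, 618, 0]) cube([52, 52, 706]);
translate([921, 618, 0]) cube([52, 52, 706]);


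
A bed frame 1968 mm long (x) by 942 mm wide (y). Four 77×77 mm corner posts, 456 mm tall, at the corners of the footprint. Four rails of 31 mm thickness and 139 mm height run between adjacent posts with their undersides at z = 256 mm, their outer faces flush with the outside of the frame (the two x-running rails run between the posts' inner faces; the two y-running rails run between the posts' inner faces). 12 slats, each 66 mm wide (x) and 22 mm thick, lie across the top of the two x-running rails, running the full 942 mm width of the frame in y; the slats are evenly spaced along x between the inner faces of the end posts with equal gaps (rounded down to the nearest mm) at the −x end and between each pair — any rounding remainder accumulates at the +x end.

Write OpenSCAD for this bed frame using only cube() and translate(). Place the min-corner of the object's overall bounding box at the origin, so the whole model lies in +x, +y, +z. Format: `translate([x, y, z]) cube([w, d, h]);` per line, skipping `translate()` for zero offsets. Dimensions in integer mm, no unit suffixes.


cube([77, 77, 456]);
translate([0, 865, 0]) cube([77, 77, 456]);
translate([1891, 0, 0]) cube([77, 77, 456]);
translate([1891, 865, 0]) cube([77, 77, 456]);
translate([77, 0, 256]) cube([1814, 31, 139]);
translate([77, 911, 256]) cube([1814, 31, 139]);
translate([0, 77, 256]) cube([31, 788, 139]);
translate([1937, 77, 256]) cube([31, 788, 139]);
translate([155, 0, 395]) cube([66, 942, 22]);
translate([299, 0, 395]) cube([66, 942, 22]);
translate([443, 0, 395]) cube([66, 942, 22]);
translate([587, 0, 395]) cube([66, 942, 22]);
translate([731, 0, 395]) cube([66, 942, 22]);
translate([875, 0, 395]) cube([66, 942, 22]);
translate([1019, 0, 395]) cube([66, 942, 22]);
translate([1163, 0, 395]) cube([66, 942, 22]);
translate([1307, 0, 395]) cube([66, 942, 22]);
translate([1451, 0, 395]) cube([66, 942, 22]);
translate([1595, 0, 395]) cube([66, 942, 22]);
translate([1739, 0, 395]) cube([66, 942, 22]);


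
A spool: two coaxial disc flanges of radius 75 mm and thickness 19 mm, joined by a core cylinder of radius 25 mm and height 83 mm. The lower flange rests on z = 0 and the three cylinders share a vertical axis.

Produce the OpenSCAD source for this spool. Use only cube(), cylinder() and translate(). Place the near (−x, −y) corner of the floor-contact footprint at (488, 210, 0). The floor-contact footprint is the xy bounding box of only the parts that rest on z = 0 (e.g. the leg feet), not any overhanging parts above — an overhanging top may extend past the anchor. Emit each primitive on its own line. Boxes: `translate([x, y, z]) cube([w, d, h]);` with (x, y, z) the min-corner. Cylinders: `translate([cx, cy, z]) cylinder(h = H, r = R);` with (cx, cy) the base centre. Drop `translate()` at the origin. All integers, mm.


translate([563, 285, 0]) cylinder(h = 19, r = 75);
translate([563, 285, 19]) cylinder(h = 83, r = 25);
translate([563, 285, 102]) cylinder(h = 19, r = 75);


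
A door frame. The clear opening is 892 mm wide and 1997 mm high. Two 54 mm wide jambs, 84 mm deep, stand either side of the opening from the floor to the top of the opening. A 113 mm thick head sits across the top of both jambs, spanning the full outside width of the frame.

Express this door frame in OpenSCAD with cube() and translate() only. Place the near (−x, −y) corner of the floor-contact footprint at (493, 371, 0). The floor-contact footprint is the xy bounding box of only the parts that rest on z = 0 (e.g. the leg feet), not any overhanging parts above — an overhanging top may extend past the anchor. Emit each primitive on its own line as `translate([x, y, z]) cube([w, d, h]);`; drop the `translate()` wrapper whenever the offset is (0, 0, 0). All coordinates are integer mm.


translate([493, 371, 0]) cube([54, 84, 1997]);
translate([1439, 371, 0]) cube([54, 84, 1997]);
translate([493, 371, 1997]) cube([1000, 84, 113]);


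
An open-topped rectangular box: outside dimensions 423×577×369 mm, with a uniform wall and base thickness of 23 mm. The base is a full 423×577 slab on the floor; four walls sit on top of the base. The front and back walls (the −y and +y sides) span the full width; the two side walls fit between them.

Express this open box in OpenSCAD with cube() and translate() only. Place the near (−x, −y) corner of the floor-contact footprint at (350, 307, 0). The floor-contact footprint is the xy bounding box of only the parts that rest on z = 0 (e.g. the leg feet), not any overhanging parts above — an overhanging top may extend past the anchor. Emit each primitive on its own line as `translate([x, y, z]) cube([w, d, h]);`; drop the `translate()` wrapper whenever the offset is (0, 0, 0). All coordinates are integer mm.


translate([350, 307, 0]) cube([423, 577, 23]);
translate([350, 307, 23]) cube([423, 23, 346]);
translate([350, 861, 23]) cube([423, 23, 346]);
translate([350, 330, 23]) cube([23, 531, 346]);
translate([750, 330, 23]) cube([23, 531, 346]);


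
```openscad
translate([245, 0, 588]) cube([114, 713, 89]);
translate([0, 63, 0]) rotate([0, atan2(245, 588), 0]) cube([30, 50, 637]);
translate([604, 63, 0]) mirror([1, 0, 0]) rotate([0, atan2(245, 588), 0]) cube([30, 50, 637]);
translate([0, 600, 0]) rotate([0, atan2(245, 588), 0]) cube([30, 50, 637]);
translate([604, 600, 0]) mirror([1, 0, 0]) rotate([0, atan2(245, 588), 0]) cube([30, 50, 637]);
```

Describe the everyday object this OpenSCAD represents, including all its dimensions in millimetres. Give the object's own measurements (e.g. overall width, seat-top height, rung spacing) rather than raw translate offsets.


A sawhorse. A 114×713×89 mm beam (x, y, z) sits on two A-frame leg pairs. Each pair is two raked legs of 30×50 mm section (50 mm along y) splaying symmetrically in x. Each leg rises 588 mm vertically over 245 mm of horizontal reach and is 637 mm long along its own axis. Every leg's outer bottom edge rests on the floor and its outer top edge meets a bottom edge of the beam — the left legs (tilting toward +x) meet the beam's −x bottom edge, the right legs (their mirror images, tilting toward −x) meet its +x bottom edge — so the leg tops tuck under the beam, the beam's underside is 588 mm above the floor, and the feet are 604 mm apart outside-to-outside with the beam centred between them. The two leg pairs are set in 63 mm from either end of the beam.


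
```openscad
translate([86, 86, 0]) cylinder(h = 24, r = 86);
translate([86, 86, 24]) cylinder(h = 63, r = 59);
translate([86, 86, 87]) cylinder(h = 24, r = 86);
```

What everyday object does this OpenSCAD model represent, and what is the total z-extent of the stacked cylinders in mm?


A spool. The overall height is 111 mm.

Three coaxial cylinders, large–small–large — a spool. Two 24 mm flanges and a 63 mm core give 24 + 63 + 24 = 111 mm.


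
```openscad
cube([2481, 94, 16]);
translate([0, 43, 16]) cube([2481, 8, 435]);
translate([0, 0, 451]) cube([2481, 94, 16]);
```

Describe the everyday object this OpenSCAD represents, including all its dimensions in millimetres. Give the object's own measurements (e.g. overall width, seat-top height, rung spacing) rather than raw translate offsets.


An I-beam lying along x, 2481 mm long. Overall section height 467 mm. Two flanges 94 mm wide (y) and 16 mm thick, one on the floor and one at the top; a web 8 mm thick runs between them, centred on the flange width.


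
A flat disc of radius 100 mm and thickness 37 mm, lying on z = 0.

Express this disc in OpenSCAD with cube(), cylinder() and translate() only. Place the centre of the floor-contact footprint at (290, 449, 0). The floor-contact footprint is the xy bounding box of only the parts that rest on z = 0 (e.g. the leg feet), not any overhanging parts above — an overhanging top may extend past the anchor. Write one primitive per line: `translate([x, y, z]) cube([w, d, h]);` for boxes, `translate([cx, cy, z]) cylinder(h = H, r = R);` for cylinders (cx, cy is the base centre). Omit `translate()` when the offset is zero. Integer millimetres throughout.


translate([290, 449, 0]) cylinder(h = 37, r = 100);


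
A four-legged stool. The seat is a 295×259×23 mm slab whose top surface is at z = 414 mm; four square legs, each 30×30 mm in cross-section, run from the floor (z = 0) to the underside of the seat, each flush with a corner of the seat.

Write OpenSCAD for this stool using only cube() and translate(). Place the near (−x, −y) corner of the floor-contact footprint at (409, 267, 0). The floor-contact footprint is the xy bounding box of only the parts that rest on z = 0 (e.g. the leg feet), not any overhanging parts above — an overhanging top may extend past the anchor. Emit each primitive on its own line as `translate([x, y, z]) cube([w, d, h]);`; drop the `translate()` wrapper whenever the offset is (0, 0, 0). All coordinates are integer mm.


translate([409, 267, 391]) cube([295, 259, 23]);
translate([409, 267, 0]) cube([30, 30, 391]);
translate([674, 267, 0]) cube([30, 30, 391]);
translate([409, 496, 0]) cube([30, 30, 391]);
translate([674, 496, 0]) cube([30, 30, 391]);


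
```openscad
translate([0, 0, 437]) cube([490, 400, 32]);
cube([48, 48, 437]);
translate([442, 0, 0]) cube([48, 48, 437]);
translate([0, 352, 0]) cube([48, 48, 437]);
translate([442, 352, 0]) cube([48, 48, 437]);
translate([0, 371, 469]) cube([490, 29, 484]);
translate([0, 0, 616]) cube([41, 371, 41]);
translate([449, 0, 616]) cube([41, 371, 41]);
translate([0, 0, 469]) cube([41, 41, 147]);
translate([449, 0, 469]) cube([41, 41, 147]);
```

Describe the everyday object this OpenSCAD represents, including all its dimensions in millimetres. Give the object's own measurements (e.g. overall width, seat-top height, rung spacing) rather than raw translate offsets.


A chair. The seat is a 490×400×32 mm slab with its top at z = 469 mm, on four 48×48 mm corner legs (flush with the seat edges, standing on z = 0). A flat backrest 29 mm thick, 484 mm tall, spans the full seat width and rises from the seat top along its +y edge, rear face flush with the rear of the seat. Two armrests of 41×41 mm section run along each side from the seat's front edge to the front of the backrest, top faces 188 mm above the seat top and outer faces flush with the seat's x-edges; a 41×41 mm post under the front of each armrest stands on the seat at the front corner.


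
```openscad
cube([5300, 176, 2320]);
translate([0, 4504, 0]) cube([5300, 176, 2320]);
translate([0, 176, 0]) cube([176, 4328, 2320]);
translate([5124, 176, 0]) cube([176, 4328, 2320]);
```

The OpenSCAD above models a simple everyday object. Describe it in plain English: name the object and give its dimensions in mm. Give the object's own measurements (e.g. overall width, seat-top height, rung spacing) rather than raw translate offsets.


The wall frame of a small rectangular building: four walls, each 2320 mm tall and 176 mm thick, enclosing a footprint 5300 mm (x) by 4680 mm (y) outside-to-outside, with no floor or roof. The front and back walls (the −y and +y sides) span the full width; the two side walls fit between them.


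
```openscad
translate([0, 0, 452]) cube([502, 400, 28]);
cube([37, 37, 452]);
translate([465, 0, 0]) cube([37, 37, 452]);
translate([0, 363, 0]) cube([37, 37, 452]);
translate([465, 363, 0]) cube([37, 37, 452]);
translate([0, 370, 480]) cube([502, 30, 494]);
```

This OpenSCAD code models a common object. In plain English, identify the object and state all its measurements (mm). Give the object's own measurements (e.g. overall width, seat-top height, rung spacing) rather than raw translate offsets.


A chair. The seat is a 502×400×28 mm slab with its top at z = 480 mm, on four 37×37 mm corner legs (flush with the seat edges, standing on z = 0). A flat backrest 30 mm thick, 494 mm tall, spans the full seat width and rises from the seat top along its +y edge, rear face flush with the rear of the seat.


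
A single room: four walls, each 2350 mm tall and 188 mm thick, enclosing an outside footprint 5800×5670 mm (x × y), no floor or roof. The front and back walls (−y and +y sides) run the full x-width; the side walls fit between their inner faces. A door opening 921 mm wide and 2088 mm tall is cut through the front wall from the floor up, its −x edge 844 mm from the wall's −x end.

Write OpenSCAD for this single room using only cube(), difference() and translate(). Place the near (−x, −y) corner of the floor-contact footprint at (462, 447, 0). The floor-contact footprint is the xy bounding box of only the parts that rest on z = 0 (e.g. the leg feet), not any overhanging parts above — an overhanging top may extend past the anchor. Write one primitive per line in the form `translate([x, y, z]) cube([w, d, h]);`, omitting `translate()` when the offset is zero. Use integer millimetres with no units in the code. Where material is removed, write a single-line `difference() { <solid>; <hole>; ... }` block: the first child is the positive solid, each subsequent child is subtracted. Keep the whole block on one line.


difference() { translate([462, 447, 0]) cube([5800, 188, 2350]); translate([1306, 447, 0]) cube([921, 188, 2088]); }
translate([462, 5929, 0]) cube([5800, 188, 2350]);
translate([462, 635, 0]) cube([188, 5294, 2350]);
translate([6074, 635, 0]) cube([188, 5294, 2350]);


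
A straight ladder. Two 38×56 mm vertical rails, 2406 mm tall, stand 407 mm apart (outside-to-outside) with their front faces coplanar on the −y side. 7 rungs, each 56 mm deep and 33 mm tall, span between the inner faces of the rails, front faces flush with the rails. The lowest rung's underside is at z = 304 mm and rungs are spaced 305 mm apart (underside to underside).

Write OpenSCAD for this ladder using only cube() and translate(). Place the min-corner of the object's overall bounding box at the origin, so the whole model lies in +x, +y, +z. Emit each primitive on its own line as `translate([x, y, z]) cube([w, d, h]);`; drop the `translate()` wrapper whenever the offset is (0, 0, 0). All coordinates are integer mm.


cube([38, 56, 2406]);
translate([369, 0, 0]) cube([38, 56, 2406]);
translate([38, 0, 304]) cube([331, 56, 33]);
translate([38, 0, 609]) cube([331, 56, 33]);
translate([38, 0, 914]) cube([331, 56, 33]);
translate([38, 0, 1219]) cube([331, 56, 33]);
translate([38, 0, 1524]) cube([331, 56, 33]);
translate([38, 0, 1829]) cube([331, 56, 33]);
translate([38, 0, 2134]) cube([331, 56, 33]);


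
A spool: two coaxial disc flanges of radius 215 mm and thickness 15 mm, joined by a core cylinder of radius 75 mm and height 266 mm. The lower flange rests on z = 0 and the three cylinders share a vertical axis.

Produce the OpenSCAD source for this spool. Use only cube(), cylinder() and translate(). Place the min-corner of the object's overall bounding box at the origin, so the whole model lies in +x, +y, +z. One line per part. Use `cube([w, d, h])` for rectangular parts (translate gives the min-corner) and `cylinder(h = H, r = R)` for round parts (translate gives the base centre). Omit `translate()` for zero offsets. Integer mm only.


translate([215, 215, 0]) cylinder(h = 15, r = 215);
translate([215, 215, 15]) cylinder(h = 266, r = 75);
translate([215, 215, 281]) cylinder(h = 15, r = 215);


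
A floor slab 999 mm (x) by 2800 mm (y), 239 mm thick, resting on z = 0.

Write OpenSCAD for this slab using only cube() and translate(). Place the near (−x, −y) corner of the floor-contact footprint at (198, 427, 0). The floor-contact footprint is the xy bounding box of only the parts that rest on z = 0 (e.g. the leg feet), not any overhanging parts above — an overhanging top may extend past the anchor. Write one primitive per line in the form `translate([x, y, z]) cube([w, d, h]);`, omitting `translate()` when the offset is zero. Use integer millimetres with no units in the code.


translate([198, 427, 0]) cube([999, 2800, 239]);


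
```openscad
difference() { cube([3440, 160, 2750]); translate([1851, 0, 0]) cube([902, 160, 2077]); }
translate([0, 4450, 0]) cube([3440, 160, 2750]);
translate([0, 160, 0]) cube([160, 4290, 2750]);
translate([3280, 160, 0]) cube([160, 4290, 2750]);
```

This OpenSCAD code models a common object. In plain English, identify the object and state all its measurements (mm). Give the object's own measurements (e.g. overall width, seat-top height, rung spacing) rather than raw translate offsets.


A single room: four walls, each 2750 mm tall and 160 mm thick, enclosing an outside footprint 3440×4610 mm (x × y), no floor or roof. The front and back walls (−y and +y sides) run the full x-width; the side walls fit between their inner faces. A door opening 902 mm wide and 2077 mm tall is cut through the front wall from the floor up, its −x edge 1851 mm from the wall's −x end.


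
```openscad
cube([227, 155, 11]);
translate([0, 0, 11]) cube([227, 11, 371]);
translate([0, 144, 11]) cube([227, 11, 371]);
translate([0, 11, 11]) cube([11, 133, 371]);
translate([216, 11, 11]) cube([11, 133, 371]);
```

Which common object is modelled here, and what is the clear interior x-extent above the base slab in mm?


An open box. The internal width is 205 mm.

A 227×155 base slab with four walls standing on it — an open box. The base is 227 mm wide and the walls are 11 mm thick, so the internal width is 227 − 2 × 11 = 205 mm.
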